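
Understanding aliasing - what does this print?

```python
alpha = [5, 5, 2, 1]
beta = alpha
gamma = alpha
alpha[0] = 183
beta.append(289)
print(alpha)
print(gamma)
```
[183, 5, 2, 1, 289]
[183, 5, 2, 1, 289]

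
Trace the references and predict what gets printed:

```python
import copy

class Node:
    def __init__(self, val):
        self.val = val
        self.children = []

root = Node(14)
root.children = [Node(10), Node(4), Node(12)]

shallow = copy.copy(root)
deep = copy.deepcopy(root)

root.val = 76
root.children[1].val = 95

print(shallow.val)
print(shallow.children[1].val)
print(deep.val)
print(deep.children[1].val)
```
14
95
14
4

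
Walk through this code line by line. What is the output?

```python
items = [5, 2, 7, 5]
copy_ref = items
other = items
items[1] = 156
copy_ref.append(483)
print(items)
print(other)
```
[5, 156, 7, 5, 483]
[5, 156, 7, 5, 483]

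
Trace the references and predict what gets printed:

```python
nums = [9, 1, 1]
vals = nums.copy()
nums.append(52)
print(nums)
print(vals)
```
[9, 1, 1, 52]
[9, 1, 1]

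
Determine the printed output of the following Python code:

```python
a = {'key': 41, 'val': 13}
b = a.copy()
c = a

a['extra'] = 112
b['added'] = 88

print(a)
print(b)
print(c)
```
{'key': 41, 'val': 13, 'extra': 112}
{'key': 41, 'val': 13, 'added': 88}
{'key': 41, 'val': 13, 'extra': 112}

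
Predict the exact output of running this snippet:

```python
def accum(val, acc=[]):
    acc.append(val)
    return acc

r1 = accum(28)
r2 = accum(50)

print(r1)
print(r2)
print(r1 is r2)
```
[28, 50]
[28, 50]
True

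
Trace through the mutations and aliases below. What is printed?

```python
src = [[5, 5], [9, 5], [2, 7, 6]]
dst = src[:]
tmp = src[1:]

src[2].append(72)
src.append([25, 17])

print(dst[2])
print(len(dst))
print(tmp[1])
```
[2, 7, 6, 72]
3
[2, 7, 6, 72]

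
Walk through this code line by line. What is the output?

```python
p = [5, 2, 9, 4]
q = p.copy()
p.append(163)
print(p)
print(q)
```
[5, 2, 9, 4, 163]
[5, 2, 9, 4]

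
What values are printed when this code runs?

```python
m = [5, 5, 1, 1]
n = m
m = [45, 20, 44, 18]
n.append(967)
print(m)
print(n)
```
[45, 20, 44, 18]
[5, 5, 1, 1, 967]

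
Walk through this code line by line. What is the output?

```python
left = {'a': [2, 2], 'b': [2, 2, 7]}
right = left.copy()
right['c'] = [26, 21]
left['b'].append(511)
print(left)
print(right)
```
{'a': [2, 2], 'b': [2, 2, 7, 511]}
{'a': [2, 2], 'b': [2, 2, 7, 511], 'c': [26, 21]}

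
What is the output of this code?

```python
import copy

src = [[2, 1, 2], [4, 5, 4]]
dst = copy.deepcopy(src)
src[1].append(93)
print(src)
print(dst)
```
[[2, 1, 2], [4, 5, 4, 93]]
[[2, 1, 2], [4, 5, 4]]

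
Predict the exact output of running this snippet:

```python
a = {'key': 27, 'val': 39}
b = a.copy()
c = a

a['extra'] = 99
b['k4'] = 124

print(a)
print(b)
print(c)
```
{'key': 27, 'val': 39, 'extra': 99}
{'key': 27, 'val': 39, 'k4': 124}
{'key': 27, 'val': 39, 'extra': 99}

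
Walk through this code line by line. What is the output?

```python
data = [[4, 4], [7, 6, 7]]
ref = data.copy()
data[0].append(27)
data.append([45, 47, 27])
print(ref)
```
[[4, 4, 27], [7, 6, 7]]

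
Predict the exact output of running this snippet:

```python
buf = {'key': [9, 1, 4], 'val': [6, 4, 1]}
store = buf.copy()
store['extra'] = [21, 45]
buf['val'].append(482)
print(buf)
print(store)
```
{'key': [9, 1, 4], 'val': [6, 4, 1, 482]}
{'key': [9, 1, 4], 'val': [6, 4, 1, 482], 'extra': [21, 45]}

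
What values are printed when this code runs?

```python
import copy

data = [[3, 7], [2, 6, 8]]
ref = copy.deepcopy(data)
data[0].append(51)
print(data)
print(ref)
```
[[3, 7, 51], [2, 6, 8]]
[[3, 7], [2, 6, 8]]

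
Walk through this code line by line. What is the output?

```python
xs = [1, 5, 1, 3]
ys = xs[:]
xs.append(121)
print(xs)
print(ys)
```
[1, 5, 1, 3, 121]
[1, 5, 1, 3]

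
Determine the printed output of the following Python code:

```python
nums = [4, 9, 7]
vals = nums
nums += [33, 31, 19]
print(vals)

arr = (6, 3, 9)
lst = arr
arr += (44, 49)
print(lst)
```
[4, 9, 7, 33, 31, 19]
(6, 3, 9)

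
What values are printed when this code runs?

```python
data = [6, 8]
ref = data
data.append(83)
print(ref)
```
[6, 8, 83]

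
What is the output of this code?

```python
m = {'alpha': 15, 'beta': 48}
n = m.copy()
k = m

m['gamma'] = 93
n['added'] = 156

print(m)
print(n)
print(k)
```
{'alpha': 15, 'beta': 48, 'gamma': 93}
{'alpha': 15, 'beta': 48, 'added': 156}
{'alpha': 15, 'beta': 48, 'gamma': 93}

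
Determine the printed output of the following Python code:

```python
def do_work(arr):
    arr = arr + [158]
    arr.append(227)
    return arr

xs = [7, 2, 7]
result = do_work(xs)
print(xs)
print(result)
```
[7, 2, 7]
[7, 2, 7, 158, 227]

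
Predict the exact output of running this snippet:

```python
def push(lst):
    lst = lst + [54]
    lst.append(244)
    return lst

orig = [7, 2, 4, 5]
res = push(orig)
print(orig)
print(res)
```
[7, 2, 4, 5]
[7, 2, 4, 5, 54, 244]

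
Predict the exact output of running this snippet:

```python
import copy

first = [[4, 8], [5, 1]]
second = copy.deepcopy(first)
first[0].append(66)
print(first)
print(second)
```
[[4, 8, 66], [5, 1]]
[[4, 8], [5, 1]]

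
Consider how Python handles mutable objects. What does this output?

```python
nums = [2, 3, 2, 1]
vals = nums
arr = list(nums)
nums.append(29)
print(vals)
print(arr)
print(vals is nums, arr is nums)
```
[2, 3, 2, 1, 29]
[2, 3, 2, 1]
True False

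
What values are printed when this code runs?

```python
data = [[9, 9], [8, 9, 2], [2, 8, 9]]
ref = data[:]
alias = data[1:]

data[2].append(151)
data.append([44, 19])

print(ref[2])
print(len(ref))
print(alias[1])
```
[2, 8, 9, 151]
3
[2, 8, 9, 151]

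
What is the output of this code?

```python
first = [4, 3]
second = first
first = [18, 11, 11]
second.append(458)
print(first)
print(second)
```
[18, 11, 11]
[4, 3, 458]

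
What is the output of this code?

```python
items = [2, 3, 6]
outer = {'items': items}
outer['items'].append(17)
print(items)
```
[2, 3, 6, 17]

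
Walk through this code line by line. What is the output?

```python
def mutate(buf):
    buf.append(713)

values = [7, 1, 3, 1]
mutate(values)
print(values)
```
[7, 1, 3, 1, 713]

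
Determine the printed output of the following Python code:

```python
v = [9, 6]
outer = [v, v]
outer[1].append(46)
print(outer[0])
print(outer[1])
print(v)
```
[9, 6, 46]
[9, 6, 46]
[9, 6, 46]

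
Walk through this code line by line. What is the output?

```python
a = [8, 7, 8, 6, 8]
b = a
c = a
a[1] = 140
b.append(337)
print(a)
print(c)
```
[8, 140, 8, 6, 8, 337]
[8, 140, 8, 6, 8, 337]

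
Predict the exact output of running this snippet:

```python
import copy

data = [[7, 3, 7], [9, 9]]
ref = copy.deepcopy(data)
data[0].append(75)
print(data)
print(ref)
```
[[7, 3, 7, 75], [9, 9]]
[[7, 3, 7], [9, 9]]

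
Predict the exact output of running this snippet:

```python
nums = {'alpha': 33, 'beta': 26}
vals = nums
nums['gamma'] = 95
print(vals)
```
{'alpha': 33, 'beta': 26, 'gamma': 95}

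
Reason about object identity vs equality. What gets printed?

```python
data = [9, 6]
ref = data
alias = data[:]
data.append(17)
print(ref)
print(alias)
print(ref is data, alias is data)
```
[9, 6, 17]
[9, 6]
True False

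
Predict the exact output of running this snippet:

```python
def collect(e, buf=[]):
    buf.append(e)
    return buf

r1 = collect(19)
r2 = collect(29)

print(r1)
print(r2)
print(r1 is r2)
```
[19, 29]
[19, 29]
True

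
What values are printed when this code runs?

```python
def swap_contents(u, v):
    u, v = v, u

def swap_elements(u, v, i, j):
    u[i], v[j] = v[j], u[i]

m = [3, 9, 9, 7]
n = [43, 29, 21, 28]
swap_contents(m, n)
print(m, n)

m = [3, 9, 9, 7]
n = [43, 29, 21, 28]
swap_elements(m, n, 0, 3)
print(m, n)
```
[3, 9, 9, 7] [43, 29, 21, 28]
[28, 9, 9, 7] [43, 29, 21, 3]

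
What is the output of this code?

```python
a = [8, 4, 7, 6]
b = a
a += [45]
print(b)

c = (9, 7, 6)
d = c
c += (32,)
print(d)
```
[8, 4, 7, 6, 45]
(9, 7, 6)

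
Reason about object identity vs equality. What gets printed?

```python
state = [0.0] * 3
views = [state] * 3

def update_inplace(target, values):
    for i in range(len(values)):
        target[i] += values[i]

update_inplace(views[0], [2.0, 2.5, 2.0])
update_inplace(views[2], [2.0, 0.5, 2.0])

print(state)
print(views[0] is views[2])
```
[4.0, 3.0, 4.0]
True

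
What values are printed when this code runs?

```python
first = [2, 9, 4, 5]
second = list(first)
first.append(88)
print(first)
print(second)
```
[2, 9, 4, 5, 88]
[2, 9, 4, 5]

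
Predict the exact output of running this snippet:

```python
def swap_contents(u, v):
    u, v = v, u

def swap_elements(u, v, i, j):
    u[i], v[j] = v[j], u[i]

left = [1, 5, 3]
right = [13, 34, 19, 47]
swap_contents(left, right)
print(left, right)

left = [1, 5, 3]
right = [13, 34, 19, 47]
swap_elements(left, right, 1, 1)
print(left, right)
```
[1, 5, 3] [13, 34, 19, 47]
[1, 34, 3] [13, 5, 19, 47]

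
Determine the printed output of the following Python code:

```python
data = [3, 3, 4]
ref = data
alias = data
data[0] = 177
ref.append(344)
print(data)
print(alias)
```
[177, 3, 4, 344]
[177, 3, 4, 344]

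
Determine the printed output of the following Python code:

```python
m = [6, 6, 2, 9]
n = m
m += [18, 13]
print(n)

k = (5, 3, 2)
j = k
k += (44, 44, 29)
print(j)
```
[6, 6, 2, 9, 18, 13]
(5, 3, 2)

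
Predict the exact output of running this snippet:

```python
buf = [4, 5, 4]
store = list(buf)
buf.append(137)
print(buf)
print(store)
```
[4, 5, 4, 137]
[4, 5, 4]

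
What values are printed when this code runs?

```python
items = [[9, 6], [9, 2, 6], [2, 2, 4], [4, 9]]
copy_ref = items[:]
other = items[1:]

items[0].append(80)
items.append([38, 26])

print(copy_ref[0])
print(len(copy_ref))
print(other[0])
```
[9, 6, 80]
4
[9, 2, 6]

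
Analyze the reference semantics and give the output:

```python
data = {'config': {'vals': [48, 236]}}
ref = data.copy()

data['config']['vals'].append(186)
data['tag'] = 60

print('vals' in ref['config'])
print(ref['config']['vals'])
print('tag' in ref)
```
True
[48, 236, 186]
False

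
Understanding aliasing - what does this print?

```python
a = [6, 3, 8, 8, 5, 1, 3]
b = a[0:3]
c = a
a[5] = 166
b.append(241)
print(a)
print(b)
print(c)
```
[6, 3, 8, 8, 5, 166, 3]
[6, 3, 8, 241]
[6, 3, 8, 8, 5, 166, 3]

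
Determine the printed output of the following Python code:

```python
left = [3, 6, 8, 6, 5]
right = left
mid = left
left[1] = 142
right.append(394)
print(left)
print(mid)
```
[3, 142, 8, 6, 5, 394]
[3, 142, 8, 6, 5, 394]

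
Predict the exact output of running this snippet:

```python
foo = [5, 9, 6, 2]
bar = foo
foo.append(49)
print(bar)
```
[5, 9, 6, 2, 49]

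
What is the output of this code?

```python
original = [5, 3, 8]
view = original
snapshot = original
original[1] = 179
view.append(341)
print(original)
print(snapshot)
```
[5, 179, 8, 341]
[5, 179, 8, 341]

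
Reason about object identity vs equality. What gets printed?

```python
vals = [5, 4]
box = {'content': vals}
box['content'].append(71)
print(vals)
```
[5, 4, 71]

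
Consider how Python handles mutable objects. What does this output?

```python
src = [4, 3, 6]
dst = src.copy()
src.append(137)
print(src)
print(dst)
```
[4, 3, 6, 137]
[4, 3, 6]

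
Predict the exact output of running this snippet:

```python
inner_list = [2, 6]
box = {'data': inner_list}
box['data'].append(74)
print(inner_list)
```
[2, 6, 74]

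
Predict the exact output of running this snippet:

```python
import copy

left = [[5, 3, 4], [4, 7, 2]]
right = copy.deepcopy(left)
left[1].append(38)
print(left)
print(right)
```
[[5, 3, 4], [4, 7, 2, 38]]
[[5, 3, 4], [4, 7, 2]]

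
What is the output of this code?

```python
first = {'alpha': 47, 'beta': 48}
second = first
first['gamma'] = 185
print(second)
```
{'alpha': 47, 'beta': 48, 'gamma': 185}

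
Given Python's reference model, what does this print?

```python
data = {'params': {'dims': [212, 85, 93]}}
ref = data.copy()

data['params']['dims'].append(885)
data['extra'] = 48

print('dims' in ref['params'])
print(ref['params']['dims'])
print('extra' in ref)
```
True
[212, 85, 93, 885]
False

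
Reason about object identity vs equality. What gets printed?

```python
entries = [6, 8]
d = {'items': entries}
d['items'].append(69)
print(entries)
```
[6, 8, 69]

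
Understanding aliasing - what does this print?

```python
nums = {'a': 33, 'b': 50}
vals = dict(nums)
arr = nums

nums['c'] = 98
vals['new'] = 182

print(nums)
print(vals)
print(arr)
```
{'a': 33, 'b': 50, 'c': 98}
{'a': 33, 'b': 50, 'new': 182}
{'a': 33, 'b': 50, 'c': 98}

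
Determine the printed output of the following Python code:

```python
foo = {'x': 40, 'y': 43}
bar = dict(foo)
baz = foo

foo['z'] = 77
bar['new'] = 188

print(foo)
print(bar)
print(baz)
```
{'x': 40, 'y': 43, 'z': 77}
{'x': 40, 'y': 43, 'new': 188}
{'x': 40, 'y': 43, 'z': 77}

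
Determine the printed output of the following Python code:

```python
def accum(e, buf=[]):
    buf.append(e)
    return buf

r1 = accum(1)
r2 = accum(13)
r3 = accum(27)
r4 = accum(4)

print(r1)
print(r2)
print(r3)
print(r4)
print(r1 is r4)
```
[1, 13, 27, 4]
[1, 13, 27, 4]
[1, 13, 27, 4]
[1, 13, 27, 4]
True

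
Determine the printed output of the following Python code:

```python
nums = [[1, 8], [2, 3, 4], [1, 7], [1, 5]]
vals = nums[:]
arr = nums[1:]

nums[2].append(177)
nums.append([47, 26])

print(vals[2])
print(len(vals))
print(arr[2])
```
[1, 7, 177]
4
[1, 5]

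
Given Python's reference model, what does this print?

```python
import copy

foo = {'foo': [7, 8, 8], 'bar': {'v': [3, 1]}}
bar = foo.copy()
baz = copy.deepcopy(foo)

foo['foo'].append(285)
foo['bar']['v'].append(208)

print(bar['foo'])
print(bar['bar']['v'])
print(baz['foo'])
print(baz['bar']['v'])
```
[7, 8, 8, 285]
[3, 1, 208]
[7, 8, 8]
[3, 1]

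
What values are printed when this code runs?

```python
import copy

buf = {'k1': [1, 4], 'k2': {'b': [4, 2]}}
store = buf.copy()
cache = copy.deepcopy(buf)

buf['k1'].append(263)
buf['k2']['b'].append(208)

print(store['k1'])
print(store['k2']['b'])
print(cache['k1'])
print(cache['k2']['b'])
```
[1, 4, 263]
[4, 2, 208]
[1, 4]
[4, 2]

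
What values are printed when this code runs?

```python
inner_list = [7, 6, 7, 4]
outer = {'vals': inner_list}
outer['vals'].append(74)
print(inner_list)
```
[7, 6, 7, 4, 74]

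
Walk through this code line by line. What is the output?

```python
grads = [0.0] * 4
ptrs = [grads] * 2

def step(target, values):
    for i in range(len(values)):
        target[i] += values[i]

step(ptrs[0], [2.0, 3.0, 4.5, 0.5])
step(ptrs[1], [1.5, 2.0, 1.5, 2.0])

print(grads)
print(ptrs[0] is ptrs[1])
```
[3.5, 5.0, 6.0, 2.5]
True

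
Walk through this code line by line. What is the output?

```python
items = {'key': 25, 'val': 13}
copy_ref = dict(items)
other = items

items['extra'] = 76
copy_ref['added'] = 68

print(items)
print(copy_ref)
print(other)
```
{'key': 25, 'val': 13, 'extra': 76}
{'key': 25, 'val': 13, 'added': 68}
{'key': 25, 'val': 13, 'extra': 76}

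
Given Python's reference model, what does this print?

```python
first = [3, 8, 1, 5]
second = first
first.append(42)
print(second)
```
[3, 8, 1, 5, 42]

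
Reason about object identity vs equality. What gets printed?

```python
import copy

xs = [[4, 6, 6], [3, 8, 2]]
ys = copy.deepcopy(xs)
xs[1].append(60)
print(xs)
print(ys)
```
[[4, 6, 6], [3, 8, 2, 60]]
[[4, 6, 6], [3, 8, 2]]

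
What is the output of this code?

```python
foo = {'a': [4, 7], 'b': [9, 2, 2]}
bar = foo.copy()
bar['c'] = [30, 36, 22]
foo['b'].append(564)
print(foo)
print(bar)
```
{'a': [4, 7], 'b': [9, 2, 2, 564]}
{'a': [4, 7], 'b': [9, 2, 2, 564], 'c': [30, 36, 22]}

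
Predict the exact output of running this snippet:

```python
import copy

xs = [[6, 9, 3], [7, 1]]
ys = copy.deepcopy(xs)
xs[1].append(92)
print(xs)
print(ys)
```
[[6, 9, 3], [7, 1, 92]]
[[6, 9, 3], [7, 1]]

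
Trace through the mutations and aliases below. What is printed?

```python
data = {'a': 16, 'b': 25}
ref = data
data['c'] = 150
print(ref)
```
{'a': 16, 'b': 25, 'c': 150}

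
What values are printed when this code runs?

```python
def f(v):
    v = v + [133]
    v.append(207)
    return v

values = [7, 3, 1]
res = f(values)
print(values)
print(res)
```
[7, 3, 1]
[7, 3, 1, 133, 207]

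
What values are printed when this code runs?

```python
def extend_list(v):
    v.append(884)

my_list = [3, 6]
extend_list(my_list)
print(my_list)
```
[3, 6, 884]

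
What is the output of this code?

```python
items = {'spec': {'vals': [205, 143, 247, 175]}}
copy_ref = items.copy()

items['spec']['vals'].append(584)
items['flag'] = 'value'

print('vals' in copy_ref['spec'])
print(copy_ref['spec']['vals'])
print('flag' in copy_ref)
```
True
[205, 143, 247, 175, 584]
False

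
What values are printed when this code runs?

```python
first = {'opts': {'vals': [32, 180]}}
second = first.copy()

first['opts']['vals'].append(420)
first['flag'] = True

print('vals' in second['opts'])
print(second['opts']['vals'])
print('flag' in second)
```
True
[32, 180, 420]
False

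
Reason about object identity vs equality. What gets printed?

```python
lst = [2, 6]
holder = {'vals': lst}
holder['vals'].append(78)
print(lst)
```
[2, 6, 78]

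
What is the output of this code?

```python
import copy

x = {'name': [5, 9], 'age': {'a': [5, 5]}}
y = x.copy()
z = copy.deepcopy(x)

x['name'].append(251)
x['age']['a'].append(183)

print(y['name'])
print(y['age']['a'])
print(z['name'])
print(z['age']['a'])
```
[5, 9, 251]
[5, 5, 183]
[5, 9]
[5, 5]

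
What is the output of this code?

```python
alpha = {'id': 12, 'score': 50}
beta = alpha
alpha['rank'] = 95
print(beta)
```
{'id': 12, 'score': 50, 'rank': 95}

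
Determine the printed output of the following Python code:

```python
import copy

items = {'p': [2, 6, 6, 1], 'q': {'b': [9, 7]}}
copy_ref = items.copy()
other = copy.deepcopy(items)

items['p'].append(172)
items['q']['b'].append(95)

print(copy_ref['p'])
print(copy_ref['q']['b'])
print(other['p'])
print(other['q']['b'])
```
[2, 6, 6, 1, 172]
[9, 7, 95]
[2, 6, 6, 1]
[9, 7]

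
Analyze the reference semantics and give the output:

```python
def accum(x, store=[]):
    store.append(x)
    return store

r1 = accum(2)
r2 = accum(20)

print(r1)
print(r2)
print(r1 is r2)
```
[2, 20]
[2, 20]
True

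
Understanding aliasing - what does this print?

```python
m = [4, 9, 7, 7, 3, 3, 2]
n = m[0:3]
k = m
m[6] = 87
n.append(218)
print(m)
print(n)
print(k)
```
[4, 9, 7, 7, 3, 3, 87]
[4, 9, 7, 218]
[4, 9, 7, 7, 3, 3, 87]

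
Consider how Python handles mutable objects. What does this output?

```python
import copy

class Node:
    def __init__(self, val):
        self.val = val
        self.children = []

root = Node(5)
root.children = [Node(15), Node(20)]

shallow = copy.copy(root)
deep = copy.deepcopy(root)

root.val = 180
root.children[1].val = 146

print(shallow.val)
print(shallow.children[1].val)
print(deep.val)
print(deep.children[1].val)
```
5
146
5
20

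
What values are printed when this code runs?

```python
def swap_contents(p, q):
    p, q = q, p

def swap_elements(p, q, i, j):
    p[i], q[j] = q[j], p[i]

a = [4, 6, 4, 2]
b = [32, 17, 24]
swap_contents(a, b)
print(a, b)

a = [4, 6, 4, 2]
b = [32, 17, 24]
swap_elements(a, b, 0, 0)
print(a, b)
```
[4, 6, 4, 2] [32, 17, 24]
[32, 6, 4, 2] [4, 17, 24]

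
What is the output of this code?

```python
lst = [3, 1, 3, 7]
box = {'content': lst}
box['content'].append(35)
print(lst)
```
[3, 1, 3, 7, 35]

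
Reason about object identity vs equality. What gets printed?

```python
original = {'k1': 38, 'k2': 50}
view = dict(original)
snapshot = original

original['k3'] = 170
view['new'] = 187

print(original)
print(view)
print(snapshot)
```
{'k1': 38, 'k2': 50, 'k3': 170}
{'k1': 38, 'k2': 50, 'new': 187}
{'k1': 38, 'k2': 50, 'k3': 170}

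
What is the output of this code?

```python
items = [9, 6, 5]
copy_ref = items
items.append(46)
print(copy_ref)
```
[9, 6, 5, 46]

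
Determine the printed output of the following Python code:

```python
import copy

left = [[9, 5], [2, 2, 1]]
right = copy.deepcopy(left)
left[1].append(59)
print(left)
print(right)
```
[[9, 5], [2, 2, 1, 59]]
[[9, 5], [2, 2, 1]]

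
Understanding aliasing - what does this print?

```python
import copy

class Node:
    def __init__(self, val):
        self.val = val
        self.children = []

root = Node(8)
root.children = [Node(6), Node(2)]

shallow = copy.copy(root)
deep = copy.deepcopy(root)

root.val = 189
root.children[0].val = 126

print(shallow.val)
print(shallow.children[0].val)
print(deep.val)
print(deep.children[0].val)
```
8
126
8
6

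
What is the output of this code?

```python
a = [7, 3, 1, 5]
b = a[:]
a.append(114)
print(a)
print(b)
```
[7, 3, 1, 5, 114]
[7, 3, 1, 5]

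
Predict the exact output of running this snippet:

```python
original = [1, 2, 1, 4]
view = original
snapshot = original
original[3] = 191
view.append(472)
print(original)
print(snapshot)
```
[1, 2, 1, 191, 472]
[1, 2, 1, 191, 472]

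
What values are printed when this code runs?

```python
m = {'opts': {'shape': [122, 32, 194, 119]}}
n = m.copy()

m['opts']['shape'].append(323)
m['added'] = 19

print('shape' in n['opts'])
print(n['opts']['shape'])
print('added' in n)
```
True
[122, 32, 194, 119, 323]
False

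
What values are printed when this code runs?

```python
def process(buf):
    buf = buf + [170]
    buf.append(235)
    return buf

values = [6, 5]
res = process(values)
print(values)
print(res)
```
[6, 5]
[6, 5, 170, 235]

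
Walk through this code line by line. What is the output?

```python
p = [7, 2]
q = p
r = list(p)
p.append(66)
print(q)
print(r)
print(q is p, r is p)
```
[7, 2, 66]
[7, 2]
True False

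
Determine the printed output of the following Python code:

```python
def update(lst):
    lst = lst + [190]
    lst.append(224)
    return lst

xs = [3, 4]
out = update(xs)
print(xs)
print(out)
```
[3, 4]
[3, 4, 190, 224]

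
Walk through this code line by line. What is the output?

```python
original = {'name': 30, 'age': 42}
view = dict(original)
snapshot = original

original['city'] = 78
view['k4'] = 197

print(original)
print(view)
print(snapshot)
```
{'name': 30, 'age': 42, 'city': 78}
{'name': 30, 'age': 42, 'k4': 197}
{'name': 30, 'age': 42, 'city': 78}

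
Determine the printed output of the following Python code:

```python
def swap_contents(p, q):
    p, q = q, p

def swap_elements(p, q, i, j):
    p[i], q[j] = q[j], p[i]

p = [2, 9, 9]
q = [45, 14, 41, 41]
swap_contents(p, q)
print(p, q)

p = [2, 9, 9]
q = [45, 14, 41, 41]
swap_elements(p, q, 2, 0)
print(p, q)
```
[2, 9, 9] [45, 14, 41, 41]
[2, 9, 45] [9, 14, 41, 41]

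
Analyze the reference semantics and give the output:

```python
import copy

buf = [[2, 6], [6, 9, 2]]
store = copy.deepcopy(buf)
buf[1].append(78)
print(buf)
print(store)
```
[[2, 6], [6, 9, 2, 78]]
[[2, 6], [6, 9, 2]]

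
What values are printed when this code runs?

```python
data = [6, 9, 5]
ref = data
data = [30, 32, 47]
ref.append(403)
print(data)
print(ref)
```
[30, 32, 47]
[6, 9, 5, 403]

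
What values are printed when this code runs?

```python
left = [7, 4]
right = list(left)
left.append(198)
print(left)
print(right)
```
[7, 4, 198]
[7, 4]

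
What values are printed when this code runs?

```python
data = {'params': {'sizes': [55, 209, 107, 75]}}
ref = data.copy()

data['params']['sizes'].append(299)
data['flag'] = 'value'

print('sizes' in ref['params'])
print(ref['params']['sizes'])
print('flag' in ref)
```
True
[55, 209, 107, 75, 299]
False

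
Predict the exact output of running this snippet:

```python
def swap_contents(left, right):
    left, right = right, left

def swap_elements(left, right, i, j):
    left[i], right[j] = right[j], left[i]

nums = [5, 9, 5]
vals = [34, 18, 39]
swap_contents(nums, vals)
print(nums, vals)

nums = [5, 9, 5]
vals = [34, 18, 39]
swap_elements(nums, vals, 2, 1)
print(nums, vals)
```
[5, 9, 5] [34, 18, 39]
[5, 9, 18] [34, 5, 39]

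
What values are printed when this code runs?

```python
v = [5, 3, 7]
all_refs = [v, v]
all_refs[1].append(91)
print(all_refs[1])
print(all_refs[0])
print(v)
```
[5, 3, 7, 91]
[5, 3, 7, 91]
[5, 3, 7, 91]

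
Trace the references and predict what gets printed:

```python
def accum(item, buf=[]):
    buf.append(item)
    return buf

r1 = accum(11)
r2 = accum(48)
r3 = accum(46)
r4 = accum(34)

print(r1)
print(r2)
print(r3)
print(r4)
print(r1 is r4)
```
[11, 48, 46, 34]
[11, 48, 46, 34]
[11, 48, 46, 34]
[11, 48, 46, 34]
True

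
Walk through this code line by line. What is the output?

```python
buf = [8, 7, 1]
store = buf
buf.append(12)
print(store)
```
[8, 7, 1, 12]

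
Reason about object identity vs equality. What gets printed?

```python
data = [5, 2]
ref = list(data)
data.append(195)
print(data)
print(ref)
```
[5, 2, 195]
[5, 2]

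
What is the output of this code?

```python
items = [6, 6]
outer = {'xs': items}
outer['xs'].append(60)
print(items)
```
[6, 6, 60]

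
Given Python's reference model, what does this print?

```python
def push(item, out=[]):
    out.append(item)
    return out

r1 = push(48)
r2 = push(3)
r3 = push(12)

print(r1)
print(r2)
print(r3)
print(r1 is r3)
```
[48, 3, 12]
[48, 3, 12]
[48, 3, 12]
True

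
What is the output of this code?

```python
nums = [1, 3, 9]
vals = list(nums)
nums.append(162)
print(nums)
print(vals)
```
[1, 3, 9, 162]
[1, 3, 9]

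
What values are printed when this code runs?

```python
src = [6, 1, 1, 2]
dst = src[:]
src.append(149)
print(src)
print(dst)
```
[6, 1, 1, 2, 149]
[6, 1, 1, 2]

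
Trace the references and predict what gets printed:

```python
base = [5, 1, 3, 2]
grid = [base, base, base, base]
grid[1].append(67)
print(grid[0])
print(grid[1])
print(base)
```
[5, 1, 3, 2, 67]
[5, 1, 3, 2, 67]
[5, 1, 3, 2, 67]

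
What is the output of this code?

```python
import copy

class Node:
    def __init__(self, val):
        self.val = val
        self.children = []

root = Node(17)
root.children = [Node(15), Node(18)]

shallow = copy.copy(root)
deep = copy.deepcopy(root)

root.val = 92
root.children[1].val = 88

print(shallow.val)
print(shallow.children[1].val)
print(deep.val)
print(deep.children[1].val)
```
17
88
17
18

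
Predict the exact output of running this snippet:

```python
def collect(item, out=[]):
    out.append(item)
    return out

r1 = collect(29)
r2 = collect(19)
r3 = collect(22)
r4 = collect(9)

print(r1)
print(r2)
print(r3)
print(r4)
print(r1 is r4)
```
[29, 19, 22, 9]
[29, 19, 22, 9]
[29, 19, 22, 9]
[29, 19, 22, 9]
True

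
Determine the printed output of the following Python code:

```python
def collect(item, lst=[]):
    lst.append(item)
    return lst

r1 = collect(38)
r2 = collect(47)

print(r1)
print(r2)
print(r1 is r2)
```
[38, 47]
[38, 47]
True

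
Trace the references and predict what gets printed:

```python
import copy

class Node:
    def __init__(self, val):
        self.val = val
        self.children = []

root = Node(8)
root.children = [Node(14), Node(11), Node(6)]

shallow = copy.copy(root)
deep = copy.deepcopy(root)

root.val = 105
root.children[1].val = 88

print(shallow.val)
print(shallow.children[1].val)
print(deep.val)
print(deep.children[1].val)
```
8
88
8
11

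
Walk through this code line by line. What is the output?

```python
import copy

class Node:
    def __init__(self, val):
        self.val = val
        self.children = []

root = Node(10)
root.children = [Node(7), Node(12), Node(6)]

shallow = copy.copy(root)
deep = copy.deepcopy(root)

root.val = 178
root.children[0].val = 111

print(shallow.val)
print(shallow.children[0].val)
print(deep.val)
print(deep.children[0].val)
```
10
111
10
7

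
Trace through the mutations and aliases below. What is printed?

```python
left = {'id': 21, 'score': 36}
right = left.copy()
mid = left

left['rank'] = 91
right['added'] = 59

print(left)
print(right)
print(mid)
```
{'id': 21, 'score': 36, 'rank': 91}
{'id': 21, 'score': 36, 'added': 59}
{'id': 21, 'score': 36, 'rank': 91}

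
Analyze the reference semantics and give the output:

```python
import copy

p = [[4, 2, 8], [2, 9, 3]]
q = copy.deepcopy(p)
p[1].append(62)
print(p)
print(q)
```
[[4, 2, 8], [2, 9, 3, 62]]
[[4, 2, 8], [2, 9, 3]]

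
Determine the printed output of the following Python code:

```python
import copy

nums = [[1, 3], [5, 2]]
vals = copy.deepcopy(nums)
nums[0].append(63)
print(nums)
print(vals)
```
[[1, 3, 63], [5, 2]]
[[1, 3], [5, 2]]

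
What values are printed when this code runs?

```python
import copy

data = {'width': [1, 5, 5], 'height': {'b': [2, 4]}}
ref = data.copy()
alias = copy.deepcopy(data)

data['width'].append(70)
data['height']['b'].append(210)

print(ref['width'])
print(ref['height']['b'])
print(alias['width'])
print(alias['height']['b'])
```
[1, 5, 5, 70]
[2, 4, 210]
[1, 5, 5]
[2, 4]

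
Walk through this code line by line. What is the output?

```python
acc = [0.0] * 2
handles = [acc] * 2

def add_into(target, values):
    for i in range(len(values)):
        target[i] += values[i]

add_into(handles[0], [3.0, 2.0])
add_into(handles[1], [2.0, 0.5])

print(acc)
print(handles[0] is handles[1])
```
[5.0, 2.5]
True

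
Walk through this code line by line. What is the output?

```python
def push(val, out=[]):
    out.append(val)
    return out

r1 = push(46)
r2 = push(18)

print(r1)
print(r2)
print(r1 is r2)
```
[46, 18]
[46, 18]
True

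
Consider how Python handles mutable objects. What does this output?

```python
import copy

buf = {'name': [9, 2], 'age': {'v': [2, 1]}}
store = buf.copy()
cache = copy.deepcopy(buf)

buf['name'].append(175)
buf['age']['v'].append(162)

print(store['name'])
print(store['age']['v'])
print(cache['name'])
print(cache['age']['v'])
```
[9, 2, 175]
[2, 1, 162]
[9, 2]
[2, 1]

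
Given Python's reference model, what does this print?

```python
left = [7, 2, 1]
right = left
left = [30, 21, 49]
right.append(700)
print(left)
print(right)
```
[30, 21, 49]
[7, 2, 1, 700]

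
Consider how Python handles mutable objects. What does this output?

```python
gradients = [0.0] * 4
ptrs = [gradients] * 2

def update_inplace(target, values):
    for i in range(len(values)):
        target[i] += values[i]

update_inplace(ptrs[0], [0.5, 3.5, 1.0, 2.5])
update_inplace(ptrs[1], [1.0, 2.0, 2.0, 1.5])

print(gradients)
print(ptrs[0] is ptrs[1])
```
[1.5, 5.5, 3.0, 4.0]
True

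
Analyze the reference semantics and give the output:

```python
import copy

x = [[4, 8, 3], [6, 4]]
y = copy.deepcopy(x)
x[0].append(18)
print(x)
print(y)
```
[[4, 8, 3, 18], [6, 4]]
[[4, 8, 3], [6, 4]]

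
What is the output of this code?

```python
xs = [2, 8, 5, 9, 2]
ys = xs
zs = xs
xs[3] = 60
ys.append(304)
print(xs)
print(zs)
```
[2, 8, 5, 60, 2, 304]
[2, 8, 5, 60, 2, 304]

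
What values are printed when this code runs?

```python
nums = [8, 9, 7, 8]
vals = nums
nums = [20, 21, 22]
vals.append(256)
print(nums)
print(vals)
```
[20, 21, 22]
[8, 9, 7, 8, 256]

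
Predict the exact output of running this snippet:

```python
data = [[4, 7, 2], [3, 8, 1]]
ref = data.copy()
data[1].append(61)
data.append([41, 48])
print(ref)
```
[[4, 7, 2], [3, 8, 1, 61]]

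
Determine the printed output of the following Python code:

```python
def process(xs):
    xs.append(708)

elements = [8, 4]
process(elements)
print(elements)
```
[8, 4, 708]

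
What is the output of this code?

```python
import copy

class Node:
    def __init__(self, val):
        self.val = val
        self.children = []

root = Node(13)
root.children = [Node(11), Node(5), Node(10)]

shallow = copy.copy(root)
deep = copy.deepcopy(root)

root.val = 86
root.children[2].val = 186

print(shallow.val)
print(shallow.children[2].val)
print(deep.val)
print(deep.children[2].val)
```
13
186
13
10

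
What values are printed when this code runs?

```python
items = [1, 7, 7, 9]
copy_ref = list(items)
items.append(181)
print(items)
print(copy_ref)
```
[1, 7, 7, 9, 181]
[1, 7, 7, 9]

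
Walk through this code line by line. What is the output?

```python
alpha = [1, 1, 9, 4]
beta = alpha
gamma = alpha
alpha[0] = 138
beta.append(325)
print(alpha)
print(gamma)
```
[138, 1, 9, 4, 325]
[138, 1, 9, 4, 325]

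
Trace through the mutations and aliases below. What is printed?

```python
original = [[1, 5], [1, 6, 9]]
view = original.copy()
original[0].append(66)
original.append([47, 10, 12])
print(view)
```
[[1, 5, 66], [1, 6, 9]]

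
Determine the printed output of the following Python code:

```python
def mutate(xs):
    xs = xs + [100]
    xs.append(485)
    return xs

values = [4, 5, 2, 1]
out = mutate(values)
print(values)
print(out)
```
[4, 5, 2, 1]
[4, 5, 2, 1, 100, 485]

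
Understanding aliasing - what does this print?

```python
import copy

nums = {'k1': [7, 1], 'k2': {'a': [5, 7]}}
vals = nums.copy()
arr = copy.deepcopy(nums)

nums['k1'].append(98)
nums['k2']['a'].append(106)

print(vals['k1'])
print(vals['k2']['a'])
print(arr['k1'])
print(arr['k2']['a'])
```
[7, 1, 98]
[5, 7, 106]
[7, 1]
[5, 7]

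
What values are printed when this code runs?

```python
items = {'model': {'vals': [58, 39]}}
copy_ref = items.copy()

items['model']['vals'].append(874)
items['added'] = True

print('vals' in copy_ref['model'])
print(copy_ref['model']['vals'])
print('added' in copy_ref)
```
True
[58, 39, 874]
False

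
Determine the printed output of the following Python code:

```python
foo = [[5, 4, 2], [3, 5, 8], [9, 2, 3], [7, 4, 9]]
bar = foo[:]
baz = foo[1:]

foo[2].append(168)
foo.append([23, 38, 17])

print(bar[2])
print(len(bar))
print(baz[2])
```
[9, 2, 3, 168]
4
[7, 4, 9]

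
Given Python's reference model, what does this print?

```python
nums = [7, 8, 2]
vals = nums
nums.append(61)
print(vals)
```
[7, 8, 2, 61]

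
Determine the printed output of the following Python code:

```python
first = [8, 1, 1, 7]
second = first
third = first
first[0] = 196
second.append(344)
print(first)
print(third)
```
[196, 1, 1, 7, 344]
[196, 1, 1, 7, 344]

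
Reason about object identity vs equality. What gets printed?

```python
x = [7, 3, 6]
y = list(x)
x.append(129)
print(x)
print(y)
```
[7, 3, 6, 129]
[7, 3, 6]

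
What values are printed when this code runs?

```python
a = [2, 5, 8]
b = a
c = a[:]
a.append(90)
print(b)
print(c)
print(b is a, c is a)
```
[2, 5, 8, 90]
[2, 5, 8]
True False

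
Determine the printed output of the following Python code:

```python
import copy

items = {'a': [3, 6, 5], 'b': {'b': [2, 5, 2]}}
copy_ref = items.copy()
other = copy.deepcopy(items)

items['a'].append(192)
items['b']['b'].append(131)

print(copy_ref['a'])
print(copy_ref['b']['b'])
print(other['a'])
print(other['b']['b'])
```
[3, 6, 5, 192]
[2, 5, 2, 131]
[3, 6, 5]
[2, 5, 2]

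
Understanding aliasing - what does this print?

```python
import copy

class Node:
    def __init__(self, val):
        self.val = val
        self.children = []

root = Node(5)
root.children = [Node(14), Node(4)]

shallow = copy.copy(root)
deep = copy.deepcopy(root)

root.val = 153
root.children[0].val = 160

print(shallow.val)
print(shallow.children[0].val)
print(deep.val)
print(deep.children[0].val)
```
5
160
5
14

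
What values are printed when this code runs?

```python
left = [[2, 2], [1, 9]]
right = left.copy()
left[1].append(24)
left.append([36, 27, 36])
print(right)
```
[[2, 2], [1, 9, 24]]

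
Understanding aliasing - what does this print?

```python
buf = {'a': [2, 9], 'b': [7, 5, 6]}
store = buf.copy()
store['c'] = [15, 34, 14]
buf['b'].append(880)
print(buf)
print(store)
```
{'a': [2, 9], 'b': [7, 5, 6, 880]}
{'a': [2, 9], 'b': [7, 5, 6, 880], 'c': [15, 34, 14]}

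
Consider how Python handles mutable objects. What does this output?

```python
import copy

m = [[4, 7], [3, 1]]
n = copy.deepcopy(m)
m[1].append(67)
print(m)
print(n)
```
[[4, 7], [3, 1, 67]]
[[4, 7], [3, 1]]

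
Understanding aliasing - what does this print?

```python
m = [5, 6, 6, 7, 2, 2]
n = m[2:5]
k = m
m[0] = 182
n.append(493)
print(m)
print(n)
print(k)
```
[182, 6, 6, 7, 2, 2]
[6, 7, 2, 493]
[182, 6, 6, 7, 2, 2]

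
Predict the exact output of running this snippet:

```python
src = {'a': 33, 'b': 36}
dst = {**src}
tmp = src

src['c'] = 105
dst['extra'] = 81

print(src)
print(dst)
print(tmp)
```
{'a': 33, 'b': 36, 'c': 105}
{'a': 33, 'b': 36, 'extra': 81}
{'a': 33, 'b': 36, 'c': 105}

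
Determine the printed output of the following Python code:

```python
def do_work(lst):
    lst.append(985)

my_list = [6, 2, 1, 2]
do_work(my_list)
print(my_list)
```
[6, 2, 1, 2, 985]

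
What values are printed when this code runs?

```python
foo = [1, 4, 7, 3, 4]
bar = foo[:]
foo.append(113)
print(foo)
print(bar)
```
[1, 4, 7, 3, 4, 113]
[1, 4, 7, 3, 4]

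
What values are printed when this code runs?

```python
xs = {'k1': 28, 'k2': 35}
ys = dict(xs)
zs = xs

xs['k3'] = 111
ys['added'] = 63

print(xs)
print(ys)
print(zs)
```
{'k1': 28, 'k2': 35, 'k3': 111}
{'k1': 28, 'k2': 35, 'added': 63}
{'k1': 28, 'k2': 35, 'k3': 111}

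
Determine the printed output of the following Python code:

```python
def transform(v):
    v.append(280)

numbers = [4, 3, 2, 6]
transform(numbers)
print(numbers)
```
[4, 3, 2, 6, 280]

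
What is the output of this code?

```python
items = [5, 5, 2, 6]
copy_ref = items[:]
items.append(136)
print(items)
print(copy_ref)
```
[5, 5, 2, 6, 136]
[5, 5, 2, 6]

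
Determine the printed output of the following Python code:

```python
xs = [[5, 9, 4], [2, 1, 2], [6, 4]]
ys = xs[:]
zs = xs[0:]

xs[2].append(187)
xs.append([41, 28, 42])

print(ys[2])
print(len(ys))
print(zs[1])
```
[6, 4, 187]
3
[2, 1, 2]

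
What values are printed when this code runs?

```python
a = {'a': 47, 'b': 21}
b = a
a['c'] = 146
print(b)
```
{'a': 47, 'b': 21, 'c': 146}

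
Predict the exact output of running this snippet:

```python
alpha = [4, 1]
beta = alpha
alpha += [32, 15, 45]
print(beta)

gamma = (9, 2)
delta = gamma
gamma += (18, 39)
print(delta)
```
[4, 1, 32, 15, 45]
(9, 2)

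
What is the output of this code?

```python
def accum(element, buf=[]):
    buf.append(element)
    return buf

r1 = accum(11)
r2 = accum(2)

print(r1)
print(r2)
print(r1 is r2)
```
[11, 2]
[11, 2]
True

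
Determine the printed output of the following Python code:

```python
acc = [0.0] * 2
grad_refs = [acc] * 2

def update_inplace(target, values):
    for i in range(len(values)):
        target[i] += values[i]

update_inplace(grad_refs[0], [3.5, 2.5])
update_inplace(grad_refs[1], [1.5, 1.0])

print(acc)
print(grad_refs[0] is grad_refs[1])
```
[5.0, 3.5]
True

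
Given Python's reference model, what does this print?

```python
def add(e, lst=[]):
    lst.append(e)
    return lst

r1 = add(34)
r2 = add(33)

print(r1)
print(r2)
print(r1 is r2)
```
[34, 33]
[34, 33]
True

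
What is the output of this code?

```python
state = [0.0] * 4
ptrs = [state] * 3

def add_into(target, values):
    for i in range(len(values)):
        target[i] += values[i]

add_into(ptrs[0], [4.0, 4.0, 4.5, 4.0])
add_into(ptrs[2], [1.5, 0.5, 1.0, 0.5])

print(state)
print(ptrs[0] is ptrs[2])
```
[5.5, 4.5, 5.5, 4.5]
True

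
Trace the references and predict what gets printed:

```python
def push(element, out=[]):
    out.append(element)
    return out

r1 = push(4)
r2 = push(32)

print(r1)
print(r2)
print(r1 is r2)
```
[4, 32]
[4, 32]
True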